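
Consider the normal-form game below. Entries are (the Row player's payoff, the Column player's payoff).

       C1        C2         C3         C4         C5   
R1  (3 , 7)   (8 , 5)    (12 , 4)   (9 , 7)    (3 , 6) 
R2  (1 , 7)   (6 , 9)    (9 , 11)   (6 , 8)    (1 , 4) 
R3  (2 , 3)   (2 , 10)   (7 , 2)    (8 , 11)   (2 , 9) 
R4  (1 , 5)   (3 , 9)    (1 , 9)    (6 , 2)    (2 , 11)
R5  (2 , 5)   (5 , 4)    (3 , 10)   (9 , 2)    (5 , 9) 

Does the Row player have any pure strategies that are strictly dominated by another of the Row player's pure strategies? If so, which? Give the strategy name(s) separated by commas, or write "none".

R2, R3, R4

R1: no other strategy beats it everywhere (R2 at C1 (3>1); R3 at C1 (3>2); R4 at C1 (3>1); R5 at C1 (3>2)).
R2: dominated, since R1 does at least as well everywhere (C1: 3>1, C2: 8>6, C3: 12>9, C4: 9>6, C5: 3>1).
R3 is strictly dominated by R1 (C1: 3>2, C2: 8>2, C3: 12>7, C4: 9>8, C5: 3>2).
R4 is strictly dominated by R1 (C1: 3>1, C2: 8>3, C3: 12>1, C4: 9>6, C5: 3>2).
Nothing dominates R5: R1 at C4 (9=9); R2 at C1 (2>1); R3 at C1 (2=2); R4 at C1 (2>1).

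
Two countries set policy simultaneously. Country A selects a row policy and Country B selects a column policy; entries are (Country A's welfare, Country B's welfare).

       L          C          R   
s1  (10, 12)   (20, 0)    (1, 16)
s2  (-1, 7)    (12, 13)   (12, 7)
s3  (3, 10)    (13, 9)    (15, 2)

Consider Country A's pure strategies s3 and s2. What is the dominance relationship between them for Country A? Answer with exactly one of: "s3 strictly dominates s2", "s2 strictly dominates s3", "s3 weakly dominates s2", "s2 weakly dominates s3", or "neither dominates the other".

s3 strictly dominates s2

s3's payoffs vs s2's, by Country B's action — L: 3>-1, C: 13>12, R: 15>12.
Every comparison favours s3, so s3 strictly dominates s2.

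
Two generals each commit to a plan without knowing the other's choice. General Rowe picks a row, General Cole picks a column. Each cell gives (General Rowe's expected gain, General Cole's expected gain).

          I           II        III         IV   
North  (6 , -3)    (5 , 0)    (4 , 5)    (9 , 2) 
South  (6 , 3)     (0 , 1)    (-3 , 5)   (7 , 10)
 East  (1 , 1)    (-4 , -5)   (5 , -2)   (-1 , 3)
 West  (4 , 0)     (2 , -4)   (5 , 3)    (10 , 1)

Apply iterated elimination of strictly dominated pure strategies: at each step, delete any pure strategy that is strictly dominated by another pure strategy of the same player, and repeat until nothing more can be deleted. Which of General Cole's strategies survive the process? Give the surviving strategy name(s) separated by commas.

III, IV

General Cole's strategy I is strictly dominated by IV (North: 2>-3, South: 10>3, East: 3>1, West: 1>0) and is removed.
General Rowe's strategy South is strictly dominated by North (II: 5>0, III: 4>-3, IV: 9>7) and is removed.
Column II is eliminated: III beats it against every remaining row (North: 5>0, East: -2>-5, West: 3>-4).
For General Rowe, West strictly dominates North on the remaining columns (III: 5>4, IV: 10>9); eliminate North.
Among the remaining strategies, none is strictly dominated by another pure strategy of the same player, so the elimination stops.
Surviving strategies — General Rowe: {East, West}; General Cole: {III, IV}.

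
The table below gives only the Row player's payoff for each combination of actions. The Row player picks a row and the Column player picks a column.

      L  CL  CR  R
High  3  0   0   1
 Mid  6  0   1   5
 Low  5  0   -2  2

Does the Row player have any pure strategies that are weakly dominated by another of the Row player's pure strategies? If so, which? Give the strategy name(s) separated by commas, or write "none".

High, Low

Mid weakly dominates High — L: 6>3, CL: 0=0, CR: 1>0, R: 5>1.
Mid is not dominated — it holds its own against High at L (6>3); Low at L (6>5).
Mid weakly dominates Low — L: 6>5, CL: 0=0, CR: 1>-2, R: 5>2.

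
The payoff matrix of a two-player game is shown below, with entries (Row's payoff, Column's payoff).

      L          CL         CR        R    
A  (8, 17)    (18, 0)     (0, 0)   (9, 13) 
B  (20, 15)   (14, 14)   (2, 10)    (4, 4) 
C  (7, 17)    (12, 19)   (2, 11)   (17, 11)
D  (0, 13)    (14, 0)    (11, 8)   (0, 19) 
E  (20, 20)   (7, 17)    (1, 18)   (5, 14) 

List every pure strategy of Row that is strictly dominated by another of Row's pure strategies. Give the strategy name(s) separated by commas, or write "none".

none

A is not dominated — it holds its own against B at CL (18>14); C at L (8>7); D at L (8>0); E at CL (18>7).
Nothing dominates B: A at L (20>8); C at L (20>7); D at L (20>0); E at L (20=20).
C is not dominated — it holds its own against A at CR (2>0); B at CR (2=2); D at L (7>0); E at CL (12>7).
D: no other strategy beats it everywhere (A at CR (11>0); B at CL (14=14); C at CL (14>12); E at CL (14>7)).
Nothing dominates E: A at L (20>8); B at L (20=20); C at L (20>7); D at L (20>0).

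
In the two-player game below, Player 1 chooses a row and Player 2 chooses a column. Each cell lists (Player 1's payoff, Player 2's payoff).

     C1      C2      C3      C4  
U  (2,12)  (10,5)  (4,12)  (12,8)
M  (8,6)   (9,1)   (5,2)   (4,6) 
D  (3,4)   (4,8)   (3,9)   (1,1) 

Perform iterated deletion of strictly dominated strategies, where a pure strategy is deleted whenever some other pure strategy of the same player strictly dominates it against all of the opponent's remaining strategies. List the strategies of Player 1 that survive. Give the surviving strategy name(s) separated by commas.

Row D is eliminated: M beats it against every remaining column (C1: 8>3, C2: 9>4, C3: 5>3, C4: 4>1).
Column C2 is eliminated: C1 beats it against every remaining row (U: 12>5, M: 6>1).
Among the remaining strategies, none is strictly dominated by another pure strategy of the same player, so the elimination stops.
Surviving strategies — Player 1: {U, M}; Player 2: {C1, C3, C4}.

U, M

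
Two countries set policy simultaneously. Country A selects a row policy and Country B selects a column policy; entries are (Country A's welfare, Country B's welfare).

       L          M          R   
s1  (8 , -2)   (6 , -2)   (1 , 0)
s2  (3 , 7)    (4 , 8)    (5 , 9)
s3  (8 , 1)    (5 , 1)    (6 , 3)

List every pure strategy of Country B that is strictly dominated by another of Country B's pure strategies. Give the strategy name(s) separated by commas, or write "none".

L is strictly dominated by R (s1: 0>-2, s2: 9>7, s3: 3>1).
M: dominated, since R does at least as well everywhere (s1: 0>-2, s2: 9>8, s3: 3>1).
R is not dominated — it holds its own against L at s1 (0>-2); M at s1 (0>-2).

L, M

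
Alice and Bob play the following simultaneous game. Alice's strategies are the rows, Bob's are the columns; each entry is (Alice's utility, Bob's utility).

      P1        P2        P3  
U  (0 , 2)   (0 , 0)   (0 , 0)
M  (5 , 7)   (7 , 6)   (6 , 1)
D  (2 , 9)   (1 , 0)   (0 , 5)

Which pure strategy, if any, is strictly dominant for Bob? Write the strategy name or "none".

P1 vs P2: U: 2>0, M: 7>6, D: 9>0.
P1 vs P3: U: 2>0, M: 7>1, D: 9>5.
P1 strictly beats every other strategy against every opponent action, so it is strictly dominant.

P1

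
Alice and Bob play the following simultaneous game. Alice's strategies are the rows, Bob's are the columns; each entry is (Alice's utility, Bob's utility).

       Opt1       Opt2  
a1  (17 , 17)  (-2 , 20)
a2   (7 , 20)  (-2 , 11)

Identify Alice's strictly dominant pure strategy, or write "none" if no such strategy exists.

a1 fails to dominate a2 at Opt2 (-2=-2).
a2 fails to dominate a1 at Opt1 (7<17).
No single strategy dominates all the others.

none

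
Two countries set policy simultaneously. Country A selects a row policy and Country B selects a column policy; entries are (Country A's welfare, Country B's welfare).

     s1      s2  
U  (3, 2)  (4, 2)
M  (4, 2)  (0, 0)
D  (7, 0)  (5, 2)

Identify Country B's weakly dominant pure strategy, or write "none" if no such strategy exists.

none

s1 fails to dominate s2 at D (0<2).
s2 fails to dominate s1 at M (0<2).
No single strategy dominates all the others.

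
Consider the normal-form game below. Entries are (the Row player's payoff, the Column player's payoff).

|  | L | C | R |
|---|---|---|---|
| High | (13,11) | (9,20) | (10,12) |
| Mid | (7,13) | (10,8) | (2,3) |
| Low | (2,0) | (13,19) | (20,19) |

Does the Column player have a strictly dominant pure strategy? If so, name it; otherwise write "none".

none

L fails to dominate C at High (11<20).
C fails to dominate L at Mid (8<13).
R fails to dominate L at Mid (3<13).
No single strategy dominates all the others.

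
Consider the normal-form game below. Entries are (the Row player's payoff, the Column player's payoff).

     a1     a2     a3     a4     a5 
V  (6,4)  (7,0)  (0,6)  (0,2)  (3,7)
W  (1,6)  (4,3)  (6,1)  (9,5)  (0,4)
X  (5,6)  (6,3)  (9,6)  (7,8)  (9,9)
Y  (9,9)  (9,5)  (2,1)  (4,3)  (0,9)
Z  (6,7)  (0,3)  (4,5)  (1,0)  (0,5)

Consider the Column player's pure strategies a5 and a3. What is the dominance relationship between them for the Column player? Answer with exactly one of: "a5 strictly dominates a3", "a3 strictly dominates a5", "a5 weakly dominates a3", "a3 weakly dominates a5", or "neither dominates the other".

Compare a5 to a3 across every action of the Row player: V: 7>6, W: 4>1, X: 9>6, Y: 9>1, Z: 5=5.
a5 is at least as good everywhere and strictly better somewhere (tied only at Z), so a5 weakly but not strictly dominates a3.

a5 weakly dominates a3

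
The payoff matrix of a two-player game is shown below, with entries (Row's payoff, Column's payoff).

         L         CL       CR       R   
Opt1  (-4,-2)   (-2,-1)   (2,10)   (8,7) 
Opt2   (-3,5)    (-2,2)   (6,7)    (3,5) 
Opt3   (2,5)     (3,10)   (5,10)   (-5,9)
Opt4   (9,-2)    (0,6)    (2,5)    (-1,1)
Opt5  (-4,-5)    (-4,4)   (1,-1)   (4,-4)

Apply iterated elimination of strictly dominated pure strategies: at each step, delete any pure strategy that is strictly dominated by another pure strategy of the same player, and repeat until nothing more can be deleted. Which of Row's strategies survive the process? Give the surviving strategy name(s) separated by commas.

Opt2, Opt3

Column L is eliminated: CR beats it against every remaining row (Opt1: 10>-2, Opt2: 7>5, Opt3: 10>5, Opt4: 5>-2, Opt5: -1>-5).
For Row, Opt1 strictly dominates Opt5 on the remaining columns (CL: -2>-4, CR: 2>1, R: 8>4); eliminate Opt5.
Column's strategy R is strictly dominated by CR (Opt1: 10>7, Opt2: 7>5, Opt3: 10>9, Opt4: 5>1) and is removed.
Row's strategy Opt1 is strictly dominated by Opt3 (CL: 3>-2, CR: 5>2) and is removed.
Row's strategy Opt4 is strictly dominated by Opt3 (CL: 3>0, CR: 5>2) and is removed.
Among the remaining strategies, none is strictly dominated by another pure strategy of the same player, so the elimination stops.
Surviving strategies — Row: {Opt2, Opt3}; Column: {CL, CR}.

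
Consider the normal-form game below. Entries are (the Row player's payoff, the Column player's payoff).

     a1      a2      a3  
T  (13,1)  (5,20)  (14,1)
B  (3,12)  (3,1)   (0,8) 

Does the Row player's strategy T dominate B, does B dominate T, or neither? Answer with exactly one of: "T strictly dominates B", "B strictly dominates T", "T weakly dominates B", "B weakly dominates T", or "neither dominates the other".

T strictly dominates B

T's payoffs vs B's, by the Column player's action — a1: 13>3, a2: 5>3, a3: 14>0.
Every comparison favours T, so T strictly dominates B.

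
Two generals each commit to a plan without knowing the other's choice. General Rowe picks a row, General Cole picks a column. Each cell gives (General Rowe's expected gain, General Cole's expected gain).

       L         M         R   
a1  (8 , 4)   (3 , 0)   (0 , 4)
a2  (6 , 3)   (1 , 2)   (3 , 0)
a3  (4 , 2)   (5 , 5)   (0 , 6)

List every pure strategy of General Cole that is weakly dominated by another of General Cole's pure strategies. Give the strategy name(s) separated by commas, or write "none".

L is not dominated — it holds its own against M at a1 (4>0); R at a2 (3>0).
M: no other strategy beats it everywhere (L at a3 (5>2); R at a2 (2>0)).
R: no other strategy beats it everywhere (L at a3 (6>2); M at a1 (4>0)).

none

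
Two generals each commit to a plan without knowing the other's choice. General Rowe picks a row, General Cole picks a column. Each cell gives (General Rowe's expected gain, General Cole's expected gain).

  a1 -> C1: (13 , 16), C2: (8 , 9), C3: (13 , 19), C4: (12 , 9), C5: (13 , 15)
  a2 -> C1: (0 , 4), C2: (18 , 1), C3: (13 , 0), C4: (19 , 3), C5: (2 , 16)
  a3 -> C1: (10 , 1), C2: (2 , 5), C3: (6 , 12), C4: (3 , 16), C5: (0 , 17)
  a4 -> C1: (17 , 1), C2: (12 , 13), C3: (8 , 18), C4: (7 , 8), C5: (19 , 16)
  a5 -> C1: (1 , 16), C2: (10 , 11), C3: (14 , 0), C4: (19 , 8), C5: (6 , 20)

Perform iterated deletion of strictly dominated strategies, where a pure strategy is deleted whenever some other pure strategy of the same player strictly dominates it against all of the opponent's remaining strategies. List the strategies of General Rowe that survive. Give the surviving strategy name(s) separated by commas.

a1, a4, a5

General Rowe's strategy a3 is strictly dominated by a1 (C1: 13>10, C2: 8>2, C3: 13>6, C4: 12>3, C5: 13>0) and is removed.
General Cole's strategy C2 is strictly dominated by C5 (a1: 15>9, a2: 16>1, a4: 16>13, a5: 20>11) and is removed.
General Cole's strategy C4 is strictly dominated by C5 (a1: 15>9, a2: 16>3, a4: 16>8, a5: 20>8) and is removed.
General Rowe's strategy a2 is strictly dominated by a5 (C1: 1>0, C3: 14>13, C5: 6>2) and is removed.
Among the remaining strategies, none is strictly dominated by another pure strategy of the same player, so the elimination stops.
Surviving strategies — General Rowe: {a1, a4, a5}; General Cole: {C1, C3, C5}.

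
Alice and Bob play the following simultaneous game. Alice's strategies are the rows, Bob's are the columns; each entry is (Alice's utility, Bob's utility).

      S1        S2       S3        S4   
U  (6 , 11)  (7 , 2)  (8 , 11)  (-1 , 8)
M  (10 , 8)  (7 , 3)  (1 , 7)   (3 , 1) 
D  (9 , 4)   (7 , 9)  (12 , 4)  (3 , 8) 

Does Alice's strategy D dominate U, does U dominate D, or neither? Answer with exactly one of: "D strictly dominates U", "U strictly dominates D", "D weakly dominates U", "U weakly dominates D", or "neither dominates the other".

D weakly dominates U

Compare D to U across each choice by Bob: S1: 9>6, S2: 7=7, S3: 12>8, S4: 3>-1.
D is at least as good everywhere and strictly better somewhere (tied only at S2), so D weakly but not strictly dominates U.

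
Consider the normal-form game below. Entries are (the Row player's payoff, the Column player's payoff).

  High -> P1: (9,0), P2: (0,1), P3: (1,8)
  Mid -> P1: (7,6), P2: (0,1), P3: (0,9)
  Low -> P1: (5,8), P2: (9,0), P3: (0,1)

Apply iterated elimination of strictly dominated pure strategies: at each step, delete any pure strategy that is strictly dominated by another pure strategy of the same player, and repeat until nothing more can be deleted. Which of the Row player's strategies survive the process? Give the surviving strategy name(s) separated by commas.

High

For the Column player, P3 strictly dominates P2 on the remaining rows (High: 8>1, Mid: 9>1, Low: 1>0); eliminate P2.
For the Row player, High strictly dominates Mid on the remaining columns (P1: 9>7, P3: 1>0); eliminate Mid.
For the Row player, High strictly dominates Low on the remaining columns (P1: 9>5, P3: 1>0); eliminate Low.
The Column player's strategy P1 is strictly dominated by P3 (High: 8>0) and is removed.
Among the remaining strategies, none is strictly dominated by another pure strategy of the same player, so the elimination stops.
Surviving strategies — the Row player: {High}; the Column player: {P3}.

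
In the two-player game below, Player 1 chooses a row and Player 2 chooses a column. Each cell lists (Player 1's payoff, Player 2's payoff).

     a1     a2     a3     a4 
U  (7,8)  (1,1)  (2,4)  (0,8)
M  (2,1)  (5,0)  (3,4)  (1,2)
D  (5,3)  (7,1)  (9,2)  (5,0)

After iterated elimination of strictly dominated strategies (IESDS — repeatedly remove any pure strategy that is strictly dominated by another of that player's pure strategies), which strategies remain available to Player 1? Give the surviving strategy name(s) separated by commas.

U, D

Player 1's strategy M is strictly dominated by D (a1: 5>2, a2: 7>5, a3: 9>3, a4: 5>1) and is removed.
Player 2's strategy a2 is strictly dominated by a1 (U: 8>1, D: 3>1) and is removed.
For Player 2, a1 strictly dominates a3 on the remaining rows (U: 8>4, D: 3>2); eliminate a3.
Among the remaining strategies, none is strictly dominated by another pure strategy of the same player, so the elimination stops.
Surviving strategies — Player 1: {U, D}; Player 2: {a1, a4}.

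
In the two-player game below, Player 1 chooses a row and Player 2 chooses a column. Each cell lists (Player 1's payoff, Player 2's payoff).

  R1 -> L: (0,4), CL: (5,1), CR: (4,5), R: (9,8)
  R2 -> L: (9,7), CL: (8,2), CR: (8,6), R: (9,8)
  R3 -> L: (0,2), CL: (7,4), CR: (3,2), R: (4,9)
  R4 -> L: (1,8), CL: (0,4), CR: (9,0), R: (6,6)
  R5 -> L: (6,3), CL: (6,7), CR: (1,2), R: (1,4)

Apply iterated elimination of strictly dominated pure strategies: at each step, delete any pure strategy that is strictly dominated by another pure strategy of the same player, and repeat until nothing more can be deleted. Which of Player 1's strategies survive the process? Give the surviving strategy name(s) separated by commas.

For Player 1, R2 strictly dominates R3 on the remaining columns (L: 9>0, CL: 8>7, CR: 8>3, R: 9>4); eliminate R3.
Row R5 is eliminated: R2 beats it against every remaining column (L: 9>6, CL: 8>6, CR: 8>1, R: 9>1).
Player 2's strategy CL is strictly dominated by L (R1: 4>1, R2: 7>2, R4: 8>4) and is removed.
Column CR is eliminated: R beats it against every remaining row (R1: 8>5, R2: 8>6, R4: 6>0).
For Player 1, R2 strictly dominates R4 on the remaining columns (L: 9>1, R: 9>6); eliminate R4.
Player 2's strategy L is strictly dominated by R (R1: 8>4, R2: 8>7) and is removed.
Among the remaining strategies, none is strictly dominated by another pure strategy of the same player, so the elimination stops.
Surviving strategies — Player 1: {R1, R2}; Player 2: {R}.

R1, R2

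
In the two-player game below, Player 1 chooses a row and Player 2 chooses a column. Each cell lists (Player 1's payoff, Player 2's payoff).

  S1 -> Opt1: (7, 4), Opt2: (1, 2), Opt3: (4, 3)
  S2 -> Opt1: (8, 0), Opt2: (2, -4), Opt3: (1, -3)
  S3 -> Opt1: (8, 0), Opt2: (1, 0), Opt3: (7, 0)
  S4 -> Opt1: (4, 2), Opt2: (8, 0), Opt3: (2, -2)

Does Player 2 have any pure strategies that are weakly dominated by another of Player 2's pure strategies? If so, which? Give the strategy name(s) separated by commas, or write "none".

Opt1 is not dominated — it holds its own against Opt2 at S1 (4>2); Opt3 at S1 (4>3).
Opt1 weakly dominates Opt2 — S1: 4>2, S2: 0>-4, S3: 0=0, S4: 2>0.
Opt1 weakly dominates Opt3 — S1: 4>3, S2: 0>-3, S3: 0=0, S4: 2>-2.

Opt2, Opt3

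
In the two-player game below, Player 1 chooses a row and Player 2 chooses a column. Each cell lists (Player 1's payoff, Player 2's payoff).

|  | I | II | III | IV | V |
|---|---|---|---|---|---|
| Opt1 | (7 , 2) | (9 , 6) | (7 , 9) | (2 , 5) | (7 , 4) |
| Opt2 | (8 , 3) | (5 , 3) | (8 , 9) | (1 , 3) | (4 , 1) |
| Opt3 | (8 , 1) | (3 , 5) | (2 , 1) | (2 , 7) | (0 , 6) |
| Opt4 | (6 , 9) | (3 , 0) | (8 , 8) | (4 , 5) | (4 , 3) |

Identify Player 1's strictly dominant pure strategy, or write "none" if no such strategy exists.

Opt1 fails to dominate Opt2 at I (7<8).
Opt2 fails to dominate Opt1 at II (5<9).
Opt3 fails to dominate Opt1 at II (3<9).
Opt4 fails to dominate Opt1 at I (6<7).
No single strategy dominates all the others.

none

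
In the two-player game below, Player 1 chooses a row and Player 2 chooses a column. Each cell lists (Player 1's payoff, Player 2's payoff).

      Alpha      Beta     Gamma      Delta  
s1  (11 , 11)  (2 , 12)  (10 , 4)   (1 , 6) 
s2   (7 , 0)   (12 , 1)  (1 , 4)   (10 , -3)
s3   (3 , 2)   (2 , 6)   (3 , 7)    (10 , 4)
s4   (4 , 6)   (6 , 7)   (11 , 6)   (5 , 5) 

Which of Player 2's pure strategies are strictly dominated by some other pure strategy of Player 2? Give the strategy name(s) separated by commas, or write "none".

Alpha: dominated, since Beta does at least as well everywhere (s1: 12>11, s2: 1>0, s3: 6>2, s4: 7>6).
Nothing dominates Beta: Alpha at s1 (12>11); Gamma at s1 (12>4); Delta at s1 (12>6).
Nothing dominates Gamma: Alpha at s2 (4>0); Beta at s2 (4>1); Delta at s2 (4>-3).
Delta is strictly dominated by Beta (s1: 12>6, s2: 1>-3, s3: 6>4, s4: 7>5).

Alpha, Delta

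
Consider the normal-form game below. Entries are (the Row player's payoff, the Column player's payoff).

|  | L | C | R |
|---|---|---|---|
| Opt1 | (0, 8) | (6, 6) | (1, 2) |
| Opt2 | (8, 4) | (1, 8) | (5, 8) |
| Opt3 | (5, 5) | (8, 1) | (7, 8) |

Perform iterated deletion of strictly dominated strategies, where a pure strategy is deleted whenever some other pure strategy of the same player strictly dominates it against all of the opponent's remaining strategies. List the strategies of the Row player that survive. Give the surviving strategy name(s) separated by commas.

Row Opt1 is eliminated: Opt3 beats it against every remaining column (L: 5>0, C: 8>6, R: 7>1).
Column L is eliminated: R beats it against every remaining row (Opt2: 8>4, Opt3: 8>5).
The Row player's strategy Opt2 is strictly dominated by Opt3 (C: 8>1, R: 7>5) and is removed.
The Column player's strategy C is strictly dominated by R (Opt3: 8>1) and is removed.
Among the remaining strategies, none is strictly dominated by another pure strategy of the same player, so the elimination stops.
Surviving strategies — the Row player: {Opt3}; the Column player: {R}.

Opt3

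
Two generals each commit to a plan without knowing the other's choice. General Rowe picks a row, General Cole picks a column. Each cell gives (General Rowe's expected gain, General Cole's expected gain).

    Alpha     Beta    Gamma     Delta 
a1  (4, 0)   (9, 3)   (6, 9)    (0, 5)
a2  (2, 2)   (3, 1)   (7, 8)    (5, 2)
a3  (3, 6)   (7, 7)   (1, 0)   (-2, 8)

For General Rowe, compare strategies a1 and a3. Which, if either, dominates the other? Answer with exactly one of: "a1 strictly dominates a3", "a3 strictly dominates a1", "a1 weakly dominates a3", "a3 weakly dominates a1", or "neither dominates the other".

Compare a1 to a3 across every action of General Cole: Alpha: 4>3, Beta: 9>7, Gamma: 6>1, Delta: 0>-2.
a1 gives a strictly higher payoff against every action of General Cole, so a1 strictly dominates a3.

a1 strictly dominates a3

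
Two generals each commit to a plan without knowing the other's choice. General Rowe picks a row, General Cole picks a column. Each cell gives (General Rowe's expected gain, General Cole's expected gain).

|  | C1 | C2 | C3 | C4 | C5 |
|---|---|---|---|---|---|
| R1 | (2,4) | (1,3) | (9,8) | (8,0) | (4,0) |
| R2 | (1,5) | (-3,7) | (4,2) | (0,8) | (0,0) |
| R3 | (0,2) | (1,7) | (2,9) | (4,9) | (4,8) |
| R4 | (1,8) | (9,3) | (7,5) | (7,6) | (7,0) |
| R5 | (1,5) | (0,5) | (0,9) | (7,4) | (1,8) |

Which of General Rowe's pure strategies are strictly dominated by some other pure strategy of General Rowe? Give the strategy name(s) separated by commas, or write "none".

R2, R3, R5

Nothing dominates R1: R2 at C1 (2>1); R3 at C1 (2>0); R4 at C1 (2>1); R5 at C1 (2>1).
R1 strictly dominates R2 — C1: 2>1, C2: 1>-3, C3: 9>4, C4: 8>0, C5: 4>0.
R4 strictly dominates R3 — C1: 1>0, C2: 9>1, C3: 7>2, C4: 7>4, C5: 7>4.
R4: no other strategy beats it everywhere (R1 at C2 (9>1); R2 at C1 (1=1); R3 at C1 (1>0); R5 at C1 (1=1)).
R5 is strictly dominated by R1 (C1: 2>1, C2: 1>0, C3: 9>0, C4: 8>7, C5: 4>1).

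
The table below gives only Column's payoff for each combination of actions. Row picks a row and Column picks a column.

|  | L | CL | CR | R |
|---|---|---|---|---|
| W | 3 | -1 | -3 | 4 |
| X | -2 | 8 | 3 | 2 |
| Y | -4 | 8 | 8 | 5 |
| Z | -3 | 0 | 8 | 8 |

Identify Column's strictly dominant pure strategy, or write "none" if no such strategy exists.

none

L fails to dominate CL at X (-2<8).
CL fails to dominate L at W (-1<3).
CR fails to dominate L at W (-3<3).
R fails to dominate CL at X (2<8).
No single strategy dominates all the others.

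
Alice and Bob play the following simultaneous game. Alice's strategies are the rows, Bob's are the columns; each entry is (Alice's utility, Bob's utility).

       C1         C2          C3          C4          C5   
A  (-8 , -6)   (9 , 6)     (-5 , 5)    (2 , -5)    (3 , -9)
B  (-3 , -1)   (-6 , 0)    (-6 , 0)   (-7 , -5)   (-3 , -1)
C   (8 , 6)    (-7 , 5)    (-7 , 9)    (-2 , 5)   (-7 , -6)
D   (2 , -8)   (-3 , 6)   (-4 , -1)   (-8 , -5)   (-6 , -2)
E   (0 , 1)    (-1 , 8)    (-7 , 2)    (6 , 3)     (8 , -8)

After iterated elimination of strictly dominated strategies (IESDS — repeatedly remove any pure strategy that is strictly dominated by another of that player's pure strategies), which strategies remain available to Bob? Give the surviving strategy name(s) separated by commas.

For Bob, C3 strictly dominates C1 on the remaining rows (A: 5>-6, B: 0>-1, C: 9>6, D: -1>-8, E: 2>1); eliminate C1.
Alice's strategy B is strictly dominated by A (C2: 9>-6, C3: -5>-6, C4: 2>-7, C5: 3>-3) and is removed.
Alice's strategy C is strictly dominated by A (C2: 9>-7, C3: -5>-7, C4: 2>-2, C5: 3>-7) and is removed.
For Bob, C2 strictly dominates C3 on the remaining rows (A: 6>5, D: 6>-1, E: 8>2); eliminate C3.
Alice's strategy D is strictly dominated by A (C2: 9>-3, C4: 2>-8, C5: 3>-6) and is removed.
Column C4 is eliminated: C2 beats it against every remaining row (A: 6>-5, E: 8>3).
For Bob, C2 strictly dominates C5 on the remaining rows (A: 6>-9, E: 8>-8); eliminate C5.
For Alice, A strictly dominates E on the remaining columns (C2: 9>-1); eliminate E.
Among the remaining strategies, none is strictly dominated by another pure strategy of the same player, so the elimination stops.
Surviving strategies — Alice: {A}; Bob: {C2}.

C2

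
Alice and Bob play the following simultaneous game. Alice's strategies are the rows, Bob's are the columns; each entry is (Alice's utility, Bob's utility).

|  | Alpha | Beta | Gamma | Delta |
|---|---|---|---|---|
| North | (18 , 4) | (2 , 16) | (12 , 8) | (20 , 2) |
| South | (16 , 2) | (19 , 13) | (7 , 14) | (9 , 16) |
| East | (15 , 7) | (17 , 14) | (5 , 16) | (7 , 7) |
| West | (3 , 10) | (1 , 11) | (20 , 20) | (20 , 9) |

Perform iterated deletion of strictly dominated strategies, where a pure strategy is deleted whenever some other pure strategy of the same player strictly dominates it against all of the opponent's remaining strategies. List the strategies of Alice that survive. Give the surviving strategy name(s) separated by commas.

For Alice, South strictly dominates East on the remaining columns (Alpha: 16>15, Beta: 19>17, Gamma: 7>5, Delta: 9>7); eliminate East.
For Bob, Beta strictly dominates Alpha on the remaining rows (North: 16>4, South: 13>2, West: 11>10); eliminate Alpha.
Among the remaining strategies, none is strictly dominated by another pure strategy of the same player, so the elimination stops.
Surviving strategies — Alice: {North, South, West}; Bob: {Beta, Gamma, Delta}.

North, South, West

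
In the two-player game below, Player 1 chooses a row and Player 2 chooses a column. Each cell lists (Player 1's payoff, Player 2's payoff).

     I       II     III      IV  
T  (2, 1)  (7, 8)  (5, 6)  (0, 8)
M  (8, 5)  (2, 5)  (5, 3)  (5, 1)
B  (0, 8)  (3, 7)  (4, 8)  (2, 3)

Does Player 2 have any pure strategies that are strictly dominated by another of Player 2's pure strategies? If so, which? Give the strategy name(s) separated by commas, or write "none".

none

I: no other strategy beats it everywhere (II at M (5=5); III at M (5>3); IV at M (5>1)).
Nothing dominates II: I at T (8>1); III at T (8>6); IV at T (8=8).
III: no other strategy beats it everywhere (I at T (6>1); II at B (8>7); IV at M (3>1)).
Nothing dominates IV: I at T (8>1); II at T (8=8); III at T (8>6).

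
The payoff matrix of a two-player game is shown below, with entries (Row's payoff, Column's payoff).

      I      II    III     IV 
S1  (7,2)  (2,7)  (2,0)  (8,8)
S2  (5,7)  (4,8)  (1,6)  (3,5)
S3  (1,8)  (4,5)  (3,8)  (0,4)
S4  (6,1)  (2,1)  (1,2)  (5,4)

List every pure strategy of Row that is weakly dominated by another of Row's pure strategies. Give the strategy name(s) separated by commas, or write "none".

S4

S1: no other strategy beats it everywhere (S2 at I (7>5); S3 at I (7>1); S4 at I (7>6)).
S2: no other strategy beats it everywhere (S1 at II (4>2); S3 at I (5>1); S4 at II (4>2)).
S3: no other strategy beats it everywhere (S1 at II (4>2); S2 at III (3>1); S4 at II (4>2)).
S4 is weakly dominated by S1 (I: 7>6, II: 2=2, III: 2>1, IV: 8>5).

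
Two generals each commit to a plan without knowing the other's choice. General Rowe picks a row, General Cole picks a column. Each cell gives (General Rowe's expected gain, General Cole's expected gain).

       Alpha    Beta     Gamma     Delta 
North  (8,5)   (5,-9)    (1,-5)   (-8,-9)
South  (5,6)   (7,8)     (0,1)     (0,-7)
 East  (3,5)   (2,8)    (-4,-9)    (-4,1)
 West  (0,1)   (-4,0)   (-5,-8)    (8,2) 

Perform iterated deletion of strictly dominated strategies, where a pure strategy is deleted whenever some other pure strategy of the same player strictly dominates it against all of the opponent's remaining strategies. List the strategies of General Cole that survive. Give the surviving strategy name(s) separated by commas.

Alpha, Beta, Delta

General Rowe's strategy East is strictly dominated by South (Alpha: 5>3, Beta: 7>2, Gamma: 0>-4, Delta: 0>-4) and is removed.
Column Gamma is eliminated: Alpha beats it against every remaining row (North: 5>-5, South: 6>1, West: 1>-8).
Among the remaining strategies, none is strictly dominated by another pure strategy of the same player, so the elimination stops.
Surviving strategies — General Rowe: {North, South, West}; General Cole: {Alpha, Beta, Delta}.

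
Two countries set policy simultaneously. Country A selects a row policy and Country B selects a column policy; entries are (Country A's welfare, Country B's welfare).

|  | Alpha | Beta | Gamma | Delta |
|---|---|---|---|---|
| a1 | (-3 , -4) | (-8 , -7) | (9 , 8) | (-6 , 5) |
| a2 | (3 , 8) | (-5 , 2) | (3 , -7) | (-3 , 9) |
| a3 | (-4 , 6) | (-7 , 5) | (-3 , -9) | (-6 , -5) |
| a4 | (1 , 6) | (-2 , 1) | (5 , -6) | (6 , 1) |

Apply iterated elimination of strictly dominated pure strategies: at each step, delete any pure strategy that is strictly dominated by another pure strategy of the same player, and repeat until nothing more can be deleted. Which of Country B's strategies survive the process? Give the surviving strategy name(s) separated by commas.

For Country A, a2 strictly dominates a3 on the remaining columns (Alpha: 3>-4, Beta: -5>-7, Gamma: 3>-3, Delta: -3>-6); eliminate a3.
Country B's strategy Beta is strictly dominated by Alpha (a1: -4>-7, a2: 8>2, a4: 6>1) and is removed.
Among the remaining strategies, none is strictly dominated by another pure strategy of the same player, so the elimination stops.
Surviving strategies — Country A: {a1, a2, a4}; Country B: {Alpha, Gamma, Delta}.

Alpha, Gamma, Delta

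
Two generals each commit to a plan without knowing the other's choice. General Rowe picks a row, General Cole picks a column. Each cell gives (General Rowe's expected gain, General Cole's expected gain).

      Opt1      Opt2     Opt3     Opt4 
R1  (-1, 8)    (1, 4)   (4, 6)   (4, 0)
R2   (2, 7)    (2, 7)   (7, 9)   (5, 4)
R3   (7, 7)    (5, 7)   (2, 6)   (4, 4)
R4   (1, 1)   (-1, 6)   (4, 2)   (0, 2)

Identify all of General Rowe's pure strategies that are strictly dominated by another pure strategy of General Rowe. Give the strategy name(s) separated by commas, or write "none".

R1, R4

R1: dominated, since R2 does at least as well everywhere (Opt1: 2>-1, Opt2: 2>1, Opt3: 7>4, Opt4: 5>4).
R2: no other strategy beats it everywhere (R1 at Opt1 (2>-1); R3 at Opt3 (7>2); R4 at Opt1 (2>1)).
R3: no other strategy beats it everywhere (R1 at Opt1 (7>-1); R2 at Opt1 (7>2); R4 at Opt1 (7>1)).
R2 strictly dominates R4 — Opt1: 2>1, Opt2: 2>-1, Opt3: 7>4, Opt4: 5>0.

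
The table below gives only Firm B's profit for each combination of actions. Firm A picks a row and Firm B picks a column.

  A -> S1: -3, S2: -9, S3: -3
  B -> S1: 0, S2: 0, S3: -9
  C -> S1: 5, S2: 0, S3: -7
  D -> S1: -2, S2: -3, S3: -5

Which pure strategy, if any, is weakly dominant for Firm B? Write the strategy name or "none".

S1 vs S2: A: -3>-9, B: 0=0, C: 5>0, D: -2>-3.
S1 vs S3: A: -3=-3, B: 0>-9, C: 5>-7, D: -2>-5.
S1 is at least as good as every other strategy against every opponent action, so it is weakly dominant.

S1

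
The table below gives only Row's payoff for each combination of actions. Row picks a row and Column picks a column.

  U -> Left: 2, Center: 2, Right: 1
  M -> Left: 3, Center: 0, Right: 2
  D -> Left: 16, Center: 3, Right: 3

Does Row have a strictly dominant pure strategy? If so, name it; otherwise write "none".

D vs U: Left: 16>2, Center: 3>2, Right: 3>1.
D vs M: Left: 16>3, Center: 3>0, Right: 3>2.
D strictly beats every other strategy against every opponent action, so it is strictly dominant.

D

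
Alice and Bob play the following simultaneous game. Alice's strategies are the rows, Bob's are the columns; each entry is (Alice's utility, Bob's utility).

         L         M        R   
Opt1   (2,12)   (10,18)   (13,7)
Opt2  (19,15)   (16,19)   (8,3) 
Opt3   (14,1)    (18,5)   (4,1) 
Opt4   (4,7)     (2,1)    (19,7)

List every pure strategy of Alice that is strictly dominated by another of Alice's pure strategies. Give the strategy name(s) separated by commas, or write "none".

none

Opt1 is not dominated — it holds its own against Opt2 at R (13>8); Opt3 at R (13>4); Opt4 at M (10>2).
Opt2: no other strategy beats it everywhere (Opt1 at L (19>2); Opt3 at L (19>14); Opt4 at L (19>4)).
Nothing dominates Opt3: Opt1 at L (14>2); Opt2 at M (18>16); Opt4 at L (14>4).
Opt4: no other strategy beats it everywhere (Opt1 at L (4>2); Opt2 at R (19>8); Opt3 at R (19>4)).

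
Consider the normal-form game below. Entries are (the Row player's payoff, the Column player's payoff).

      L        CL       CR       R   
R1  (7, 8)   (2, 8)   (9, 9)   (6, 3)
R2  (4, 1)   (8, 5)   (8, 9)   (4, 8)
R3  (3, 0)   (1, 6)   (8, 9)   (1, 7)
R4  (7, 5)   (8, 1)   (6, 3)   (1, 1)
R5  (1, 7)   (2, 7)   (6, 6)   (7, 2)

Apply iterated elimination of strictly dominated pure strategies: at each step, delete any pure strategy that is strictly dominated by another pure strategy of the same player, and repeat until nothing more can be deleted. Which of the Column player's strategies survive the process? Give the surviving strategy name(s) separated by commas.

L, CR

Row R3 is eliminated: R1 beats it against every remaining column (L: 7>3, CL: 2>1, CR: 9>8, R: 6>1).
Column R is eliminated: CR beats it against every remaining row (R1: 9>3, R2: 9>8, R4: 3>1, R5: 6>2).
Row R5 is eliminated: R2 beats it against every remaining column (L: 4>1, CL: 8>2, CR: 8>6).
Column CL is eliminated: CR beats it against every remaining row (R1: 9>8, R2: 9>5, R4: 3>1).
The Row player's strategy R2 is strictly dominated by R1 (L: 7>4, CR: 9>8) and is removed.
Among the remaining strategies, none is strictly dominated by another pure strategy of the same player, so the elimination stops.
Surviving strategies — the Row player: {R1, R4}; the Column player: {L, CR}.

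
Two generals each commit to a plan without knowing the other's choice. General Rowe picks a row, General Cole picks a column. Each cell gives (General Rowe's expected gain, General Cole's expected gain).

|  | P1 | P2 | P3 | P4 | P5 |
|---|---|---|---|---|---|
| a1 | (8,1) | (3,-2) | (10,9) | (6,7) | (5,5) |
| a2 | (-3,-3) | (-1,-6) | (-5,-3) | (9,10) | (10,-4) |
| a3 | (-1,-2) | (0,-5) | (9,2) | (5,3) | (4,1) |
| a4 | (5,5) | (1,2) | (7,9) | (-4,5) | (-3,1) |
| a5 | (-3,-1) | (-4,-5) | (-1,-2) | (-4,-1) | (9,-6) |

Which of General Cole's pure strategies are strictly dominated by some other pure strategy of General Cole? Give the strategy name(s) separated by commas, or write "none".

P2, P5

Nothing dominates P1: P2 at a1 (1>-2); P3 at a2 (-3=-3); P4 at a4 (5=5); P5 at a2 (-3>-4).
P2: dominated, since P1 does at least as well everywhere (a1: 1>-2, a2: -3>-6, a3: -2>-5, a4: 5>2, a5: -1>-5).
Nothing dominates P3: P1 at a1 (9>1); P2 at a1 (9>-2); P4 at a1 (9>7); P5 at a1 (9>5).
P4 is not dominated — it holds its own against P1 at a1 (7>1); P2 at a1 (7>-2); P3 at a2 (10>-3); P5 at a1 (7>5).
P5: dominated, since P3 does at least as well everywhere (a1: 9>5, a2: -3>-4, a3: 2>1, a4: 9>1, a5: -2>-6).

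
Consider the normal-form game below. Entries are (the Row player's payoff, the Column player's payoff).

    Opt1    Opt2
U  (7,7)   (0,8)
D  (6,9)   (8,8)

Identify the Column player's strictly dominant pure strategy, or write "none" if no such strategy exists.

none

Opt1 fails to dominate Opt2 at U (7<8).
Opt2 fails to dominate Opt1 at D (8<9).
No single strategy dominates all the others.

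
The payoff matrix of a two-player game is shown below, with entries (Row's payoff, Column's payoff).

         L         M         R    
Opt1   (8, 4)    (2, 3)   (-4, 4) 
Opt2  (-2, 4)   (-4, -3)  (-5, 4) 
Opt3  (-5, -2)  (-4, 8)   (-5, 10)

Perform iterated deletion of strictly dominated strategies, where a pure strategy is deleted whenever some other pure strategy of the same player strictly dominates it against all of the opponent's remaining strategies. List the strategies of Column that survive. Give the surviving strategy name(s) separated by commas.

Row's strategy Opt2 is strictly dominated by Opt1 (L: 8>-2, M: 2>-4, R: -4>-5) and is removed.
Row's strategy Opt3 is strictly dominated by Opt1 (L: 8>-5, M: 2>-4, R: -4>-5) and is removed.
Column's strategy M is strictly dominated by L (Opt1: 4>3) and is removed.
Among the remaining strategies, none is strictly dominated by another pure strategy of the same player, so the elimination stops.
Surviving strategies — Row: {Opt1}; Column: {L, R}.

L, R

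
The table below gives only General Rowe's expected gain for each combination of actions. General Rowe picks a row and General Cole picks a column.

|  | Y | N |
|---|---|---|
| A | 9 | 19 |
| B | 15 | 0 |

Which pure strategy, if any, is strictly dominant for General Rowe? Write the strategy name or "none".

A fails to dominate B at Y (9<15).
B fails to dominate A at N (0<19).
No single strategy dominates all the others.

none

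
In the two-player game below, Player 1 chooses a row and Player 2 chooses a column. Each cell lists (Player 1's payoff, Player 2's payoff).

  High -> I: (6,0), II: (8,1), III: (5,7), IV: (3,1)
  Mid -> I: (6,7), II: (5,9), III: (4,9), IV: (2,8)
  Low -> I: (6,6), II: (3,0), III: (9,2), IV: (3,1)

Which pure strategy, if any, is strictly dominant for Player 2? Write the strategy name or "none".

none

I fails to dominate II at High (0<1).
II fails to dominate I at Low (0<6).
III fails to dominate I at Low (2<6).
IV fails to dominate I at Low (1<6).
No single strategy dominates all the others.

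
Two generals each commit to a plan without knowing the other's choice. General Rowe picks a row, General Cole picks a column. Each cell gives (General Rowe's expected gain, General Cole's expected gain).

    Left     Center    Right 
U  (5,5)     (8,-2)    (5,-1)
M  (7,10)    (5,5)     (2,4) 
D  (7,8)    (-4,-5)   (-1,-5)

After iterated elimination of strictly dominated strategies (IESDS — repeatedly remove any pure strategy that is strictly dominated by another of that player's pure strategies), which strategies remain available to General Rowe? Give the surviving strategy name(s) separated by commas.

Column Center is eliminated: Left beats it against every remaining row (U: 5>-2, M: 10>5, D: 8>-5).
For General Cole, Left strictly dominates Right on the remaining rows (U: 5>-1, M: 10>4, D: 8>-5); eliminate Right.
General Rowe's strategy U is strictly dominated by M (Left: 7>5) and is removed.
Among the remaining strategies, none is strictly dominated by another pure strategy of the same player, so the elimination stops.
Surviving strategies — General Rowe: {M, D}; General Cole: {Left}.

M, D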